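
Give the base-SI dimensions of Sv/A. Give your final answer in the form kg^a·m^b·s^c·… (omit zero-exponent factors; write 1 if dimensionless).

Sv = J/kg (equivalent dose = energy per mass),
    = m²·s⁻².
Combining: Sv·A⁻¹ = (m²·s⁻²) · A⁻¹ = m²·s⁻²·A⁻¹.

m²·s⁻²·A⁻¹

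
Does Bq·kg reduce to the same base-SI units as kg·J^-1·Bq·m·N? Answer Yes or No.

Yes

Left side:
  Bq = 1/s = s⁻¹ (activity is decays per second).
  Combining: Bq·kg = s⁻¹ · kg = kg·s⁻¹.
Right side:
  J = kg·m²·s⁻².
  So J⁻¹ = kg⁻¹·m⁻²·s².
  Bq = s⁻¹.
  N = kg·m·s⁻².
  Combining: kg·J⁻¹·Bq·m·N = kg · (kg⁻¹·m⁻²·s²) · s⁻¹ · m · (kg·m·s⁻²) = kg·s⁻¹.
Both reduce to kg·s⁻¹.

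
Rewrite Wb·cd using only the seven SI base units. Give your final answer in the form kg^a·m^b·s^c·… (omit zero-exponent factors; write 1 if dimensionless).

Wb = V·s (flux: a volt is a weber per second),
    = kg·m²·s⁻²·A⁻¹.
Combining: Wb·cd = (kg·m²·s⁻²·A⁻¹) · cd = kg·m²·s⁻²·A⁻¹·cd.

kg·m²·s⁻²·A⁻¹·cd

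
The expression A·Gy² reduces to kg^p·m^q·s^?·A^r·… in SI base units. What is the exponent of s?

-4

Gy = m²·s⁻².
So Gy² = m⁴·s⁻⁴.
Combining: A·Gy² = A · (m⁴·s⁻⁴) = m⁴·s⁻⁴·A.
The exponent of s is -4.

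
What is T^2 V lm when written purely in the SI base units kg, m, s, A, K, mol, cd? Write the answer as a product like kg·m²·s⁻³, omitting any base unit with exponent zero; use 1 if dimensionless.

T = Wb/m² (flux density = flux per area),
    = kg·s⁻²·A⁻¹.
So T² = kg²·s⁻⁴·A⁻².
V = W/A (potential = power per current),
    = kg·m²·s⁻³·A⁻¹.
lm = cd·sr = cd (luminous flux; sr is dimensionless).
Combining: T²·V·lm = (kg²·s⁻⁴·A⁻²) · (kg·m²·s⁻³·A⁻¹) · cd = kg³·m²·s⁻⁷·A⁻³·cd.

kg³·m²·s⁻⁷·A⁻³·cd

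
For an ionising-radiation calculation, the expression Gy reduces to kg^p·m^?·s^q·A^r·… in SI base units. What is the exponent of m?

Gy = m²·s⁻².
The exponent of m is 2.

2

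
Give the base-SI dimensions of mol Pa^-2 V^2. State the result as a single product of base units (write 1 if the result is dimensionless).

m⁶·s⁻²·A⁻²·mol

Pa = N/m² (pressure = force per area),
    = kg·m⁻¹·s⁻².
So Pa⁻² = kg⁻²·m²·s⁴.
V = W/A (potential = power per current),
    = kg·m²·s⁻³·A⁻¹.
So V² = kg²·m⁴·s⁻⁶·A⁻².
Combining: mol·Pa⁻²·V² = mol · (kg⁻²·m²·s⁴) · (kg²·m⁴·s⁻⁶·A⁻²) = m⁶·s⁻²·A⁻²·mol.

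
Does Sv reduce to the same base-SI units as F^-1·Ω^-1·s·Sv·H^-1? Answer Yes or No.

Left side:
  Sv = m²·s⁻².
Right side:
  F = C/V (capacitance = charge per voltage),
      = A·s/(kg·m²·s⁻³·A⁻¹) (substituting C and V),
      = kg⁻¹·m⁻²·s⁴·A².
  So F⁻¹ = kg·m²·s⁻⁴·A⁻².
  Ω = V/A (resistance = voltage per current),
      = kg·m²·s⁻³·A⁻².
  So Ω⁻¹ = kg⁻¹·m⁻²·s³·A².
  Sv = J/kg (equivalent dose = energy per mass),
      = m²·s⁻².
  H = Wb/A (inductance = flux per current),
      = kg·m²·s⁻²·A⁻².
  So H⁻¹ = kg⁻¹·m⁻²·s²·A².
  Combining: F⁻¹·Ω⁻¹·s·Sv·H⁻¹ = (kg·m²·s⁻⁴·A⁻²) · (kg⁻¹·m⁻²·s³·A²) · s · (m²·s⁻²) · (kg⁻¹·m⁻²·s²·A²) = kg⁻¹·A².
Left is m²·s⁻²; right is kg⁻¹·A² — different.

No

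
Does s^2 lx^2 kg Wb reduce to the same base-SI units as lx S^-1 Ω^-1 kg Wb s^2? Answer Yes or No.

Left side:
  lx = lm/m² (illuminance = luminous flux per area),
      = m⁻²·cd.
  So lx² = m⁻⁴·cd².
  Wb = V·s (flux: a volt is a weber per second),
      = kg·m²·s⁻²·A⁻¹.
  Combining: s²·lx²·kg·Wb = s² · (m⁻⁴·cd²) · kg · (kg·m²·s⁻²·A⁻¹) = kg²·m⁻²·A⁻¹·cd².
Right side:
  lx = lm/m² (illuminance = luminous flux per area),
      = m⁻²·cd.
  S = 1/Ω (conductance is reciprocal resistance),
      = kg⁻¹·m⁻²·s³·A².
  So S⁻¹ = kg·m²·s⁻³·A⁻².
  Ω = V/A (resistance = voltage per current),
      = kg·m²·s⁻³·A⁻².
  So Ω⁻¹ = kg⁻¹·m⁻²·s³·A².
  Wb = V·s (flux: a volt is a weber per second),
      = kg·m²·s⁻²·A⁻¹.
  Combining: lx·S⁻¹·Ω⁻¹·kg·Wb·s² = (m⁻²·cd) · (kg·m²·s⁻³·A⁻²) · (kg⁻¹·m⁻²·s³·A²) · kg · (kg·m²·s⁻²·A⁻¹) · s² = kg²·A⁻¹·cd.
Left is kg²·m⁻²·A⁻¹·cd²; right is kg²·A⁻¹·cd — different.

No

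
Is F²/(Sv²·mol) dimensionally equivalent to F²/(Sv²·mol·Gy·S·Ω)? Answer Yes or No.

Left side:
  Sv = J/kg (equivalent dose = energy per mass),
      = m²·s⁻².
  So Sv⁻² = m⁻⁴·s⁴.
  F = C/V (capacitance = charge per voltage),
      = A·s/(kg·m²·s⁻³·A⁻¹) (substituting C and V),
      = kg⁻¹·m⁻²·s⁴·A².
  So F² = kg⁻²·m⁻⁴·s⁸·A⁴.
  Combining: Sv⁻²·mol⁻¹·F² = (m⁻⁴·s⁴) · mol⁻¹ · (kg⁻²·m⁻⁴·s⁸·A⁴) = kg⁻²·m⁻⁸·s¹²·A⁴·mol⁻¹.
Right side:
  F = C/V (capacitance = charge per voltage),
      = A·s/(kg·m²·s⁻³·A⁻¹) (substituting C and V),
      = kg⁻¹·m⁻²·s⁴·A².
  So F² = kg⁻²·m⁻⁴·s⁸·A⁴.
  Sv = J/kg (equivalent dose = energy per mass),
      = m²·s⁻².
  So Sv⁻² = m⁻⁴·s⁴.
  Gy = J/kg (absorbed dose = energy per mass),
      = m²·s⁻².
  So Gy⁻¹ = m⁻²·s².
  S = 1/Ω (conductance is reciprocal resistance),
      = kg⁻¹·m⁻²·s³·A².
  So S⁻¹ = kg·m²·s⁻³·A⁻².
  Ω = V/A (resistance = voltage per current),
      = kg·m²·s⁻³·A⁻².
  So Ω⁻¹ = kg⁻¹·m⁻²·s³·A².
  Combining: F²·Sv⁻²·mol⁻¹·Gy⁻¹·S⁻¹·Ω⁻¹ = (kg⁻²·m⁻⁴·s⁸·A⁴) · (m⁻⁴·s⁴) · mol⁻¹ · (m⁻²·s²) · (kg·m²·s⁻³·A⁻²) · (kg⁻¹·m⁻²·s³·A²) = kg⁻²·m⁻¹⁰·s¹⁴·A⁴·mol⁻¹.
Left is kg⁻²·m⁻⁸·s¹²·A⁴·mol⁻¹; right is kg⁻²·m⁻¹⁰·s¹⁴·A⁴·mol⁻¹ — different.

No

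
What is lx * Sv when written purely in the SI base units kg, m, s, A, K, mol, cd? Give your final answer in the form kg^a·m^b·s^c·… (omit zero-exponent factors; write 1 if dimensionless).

s⁻²·cd

lx = lm/m² (illuminance = luminous flux per area),
    = m⁻²·cd.
Sv = J/kg (equivalent dose = energy per mass),
    = m²·s⁻².
Combining: lx·Sv = (m⁻²·cd) · (m²·s⁻²) = s⁻²·cd.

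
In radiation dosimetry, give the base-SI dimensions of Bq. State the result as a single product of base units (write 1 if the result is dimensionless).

Bq = s⁻¹.

s⁻¹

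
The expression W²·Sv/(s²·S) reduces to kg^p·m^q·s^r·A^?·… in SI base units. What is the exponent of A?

W = J/s (power = energy per time),
    = kg·m²·s⁻³.
So W² = kg²·m⁴·s⁻⁶.
S = 1/Ω (conductance is reciprocal resistance),
    = kg⁻¹·m⁻²·s³·A².
So S⁻¹ = kg·m²·s⁻³·A⁻².
Sv = J/kg (equivalent dose = energy per mass),
    = m²·s⁻².
Combining: W²·s⁻²·S⁻¹·Sv = (kg²·m⁴·s⁻⁶) · s⁻² · (kg·m²·s⁻³·A⁻²) · (m²·s⁻²) = kg³·m⁸·s⁻¹³·A⁻².
The exponent of A is -2.

-2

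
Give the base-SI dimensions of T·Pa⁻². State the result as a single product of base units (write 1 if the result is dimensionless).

T = Wb/m² (flux density = flux per area),
    = kg·s⁻²·A⁻¹.
Pa = N/m² (pressure = force per area),
    = kg·m⁻¹·s⁻².
So Pa⁻² = kg⁻²·m²·s⁴.
Combining: T·Pa⁻² = (kg·s⁻²·A⁻¹) · (kg⁻²·m²·s⁴) = kg⁻¹·m²·s²·A⁻¹.

kg⁻¹·m²·s²·A⁻¹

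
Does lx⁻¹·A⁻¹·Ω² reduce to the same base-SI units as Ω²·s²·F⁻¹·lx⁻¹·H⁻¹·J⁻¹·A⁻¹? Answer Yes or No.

Left side:
  lx = lm/m² (illuminance = luminous flux per area),
      = m⁻²·cd.
  So lx⁻¹ = m²·cd⁻¹.
  Ω = V/A (resistance = voltage per current),
      = kg·m²·s⁻³·A⁻².
  So Ω² = kg²·m⁴·s⁻⁶·A⁻⁴.
  Combining: lx⁻¹·A⁻¹·Ω² = (m²·cd⁻¹) · A⁻¹ · (kg²·m⁴·s⁻⁶·A⁻⁴) = kg²·m⁶·s⁻⁶·A⁻⁵·cd⁻¹.
Right side:
  Ω = kg·m²·s⁻³·A⁻².
  So Ω² = kg²·m⁴·s⁻⁶·A⁻⁴.
  F = kg⁻¹·m⁻²·s⁴·A².
  So F⁻¹ = kg·m²·s⁻⁴·A⁻².
  lx = m⁻²·cd.
  So lx⁻¹ = m²·cd⁻¹.
  H = kg·m²·s⁻²·A⁻².
  So H⁻¹ = kg⁻¹·m⁻²·s²·A².
  J = kg·m²·s⁻².
  So J⁻¹ = kg⁻¹·m⁻²·s².
  Combining: Ω²·s²·F⁻¹·lx⁻¹·H⁻¹·J⁻¹·A⁻¹ = (kg²·m⁴·s⁻⁶·A⁻⁴) · s² · (kg·m²·s⁻⁴·A⁻²) · (m²·cd⁻¹) · (kg⁻¹·m⁻²·s²·A²) · (kg⁻¹·m⁻²·s²) · A⁻¹ = kg·m⁴·s⁻⁴·A⁻⁵·cd⁻¹.
Left is kg²·m⁶·s⁻⁶·A⁻⁵·cd⁻¹; right is kg·m⁴·s⁻⁴·A⁻⁵·cd⁻¹ — different.

No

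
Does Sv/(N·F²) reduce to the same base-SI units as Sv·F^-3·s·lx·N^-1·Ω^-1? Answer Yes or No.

Left side:
  Sv = J/kg (equivalent dose = energy per mass),
      = m²·s⁻².
  N = kg·m/s² = kg·m·s⁻² (force = mass × acceleration).
  So N⁻¹ = kg⁻¹·m⁻¹·s².
  F = C/V (capacitance = charge per voltage),
      = A·s/(kg·m²·s⁻³·A⁻¹) (substituting C and V),
      = kg⁻¹·m⁻²·s⁴·A².
  So F⁻² = kg²·m⁴·s⁻⁸·A⁻⁴.
  Combining: Sv·N⁻¹·F⁻² = (m²·s⁻²) · (kg⁻¹·m⁻¹·s²) · (kg²·m⁴·s⁻⁸·A⁻⁴) = kg·m⁵·s⁻⁸·A⁻⁴.
Right side:
  Sv = m²·s⁻².
  F = kg⁻¹·m⁻²·s⁴·A².
  So F⁻³ = kg³·m⁶·s⁻¹²·A⁻⁶.
  lx = m⁻²·cd.
  N = kg·m·s⁻².
  So N⁻¹ = kg⁻¹·m⁻¹·s².
  Ω = kg·m²·s⁻³·A⁻².
  So Ω⁻¹ = kg⁻¹·m⁻²·s³·A².
  Combining: Sv·F⁻³·s·lx·N⁻¹·Ω⁻¹ = (m²·s⁻²) · (kg³·m⁶·s⁻¹²·A⁻⁶) · s · (m⁻²·cd) · (kg⁻¹·m⁻¹·s²) · (kg⁻¹·m⁻²·s³·A²) = kg·m³·s⁻⁸·A⁻⁴·cd.
Left is kg·m⁵·s⁻⁸·A⁻⁴; right is kg·m³·s⁻⁸·A⁻⁴·cd — different.

No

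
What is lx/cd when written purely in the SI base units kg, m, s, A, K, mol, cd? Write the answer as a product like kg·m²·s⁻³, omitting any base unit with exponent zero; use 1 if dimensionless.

m⁻²

lx = lm/m² (illuminance = luminous flux per area),
    = m⁻²·cd.
Combining: lx·cd⁻¹ = (m⁻²·cd) · cd⁻¹ = m⁻².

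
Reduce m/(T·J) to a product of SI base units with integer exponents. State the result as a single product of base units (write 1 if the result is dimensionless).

T = kg·s⁻²·A⁻¹.
So T⁻¹ = kg⁻¹·s²·A.
J = kg·m²·s⁻².
So J⁻¹ = kg⁻¹·m⁻²·s².
Combining: T⁻¹·m·J⁻¹ = (kg⁻¹·s²·A) · m · (kg⁻¹·m⁻²·s²) = kg⁻²·m⁻¹·s⁴·A.

kg⁻²·m⁻¹·s⁴·A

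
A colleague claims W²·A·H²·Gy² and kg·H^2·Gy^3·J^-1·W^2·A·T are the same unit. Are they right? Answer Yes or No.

Left side:
  W = J/s (power = energy per time),
      = kg·m²·s⁻³.
  So W² = kg²·m⁴·s⁻⁶.
  H = Wb/A (inductance = flux per current),
      = kg·m²·s⁻²·A⁻².
  So H² = kg²·m⁴·s⁻⁴·A⁻⁴.
  Gy = J/kg (absorbed dose = energy per mass),
      = m²·s⁻².
  So Gy² = m⁴·s⁻⁴.
  Combining: W²·A·H²·Gy² = (kg²·m⁴·s⁻⁶) · A · (kg²·m⁴·s⁻⁴·A⁻⁴) · (m⁴·s⁻⁴) = kg⁴·m¹²·s⁻¹⁴·A⁻³.
Right side:
  H = kg·m²·s⁻²·A⁻².
  So H² = kg²·m⁴·s⁻⁴·A⁻⁴.
  Gy = m²·s⁻².
  So Gy³ = m⁶·s⁻⁶.
  J = kg·m²·s⁻².
  So J⁻¹ = kg⁻¹·m⁻²·s².
  W = kg·m²·s⁻³.
  So W² = kg²·m⁴·s⁻⁶.
  T = kg·s⁻²·A⁻¹.
  Combining: kg·H²·Gy³·J⁻¹·W²·A·T = kg · (kg²·m⁴·s⁻⁴·A⁻⁴) · (m⁶·s⁻⁶) · (kg⁻¹·m⁻²·s²) · (kg²·m⁴·s⁻⁶) · A · (kg·s⁻²·A⁻¹) = kg⁵·m¹²·s⁻¹⁶·A⁻⁴.
Left is kg⁴·m¹²·s⁻¹⁴·A⁻³; right is kg⁵·m¹²·s⁻¹⁶·A⁻⁴ — different.

No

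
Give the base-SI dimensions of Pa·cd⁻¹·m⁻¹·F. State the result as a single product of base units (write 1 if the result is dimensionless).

Pa = N/m² (pressure = force per area),
    = kg·m⁻¹·s⁻².
F = C/V (capacitance = charge per voltage),
    = A·s/(kg·m²·s⁻³·A⁻¹) (substituting C and V),
    = kg⁻¹·m⁻²·s⁴·A².
Combining: Pa·cd⁻¹·m⁻¹·F = (kg·m⁻¹·s⁻²) · cd⁻¹ · m⁻¹ · (kg⁻¹·m⁻²·s⁴·A²) = m⁻⁴·s²·A²·cd⁻¹.

m⁻⁴·s²·A²·cd⁻¹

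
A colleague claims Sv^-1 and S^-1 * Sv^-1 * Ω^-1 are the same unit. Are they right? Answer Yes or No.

Yes

Left side:
  Sv = m²·s⁻².
  So Sv⁻¹ = m⁻²·s².
Right side:
  S = kg⁻¹·m⁻²·s³·A².
  So S⁻¹ = kg·m²·s⁻³·A⁻².
  Sv = m²·s⁻².
  So Sv⁻¹ = m⁻²·s².
  Ω = kg·m²·s⁻³·A⁻².
  So Ω⁻¹ = kg⁻¹·m⁻²·s³·A².
  Combining: S⁻¹·Sv⁻¹·Ω⁻¹ = (kg·m²·s⁻³·A⁻²) · (m⁻²·s²) · (kg⁻¹·m⁻²·s³·A²) = m⁻²·s².
Both reduce to m⁻²·s².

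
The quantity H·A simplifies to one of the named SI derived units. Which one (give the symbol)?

Wb

H = kg·m²·s⁻²·A⁻².
Combining: H·A = (kg·m²·s⁻²·A⁻²) · A = kg·m²·s⁻²·A⁻¹.
kg·m²·s⁻²·A⁻¹ is the base-SI form of the weber.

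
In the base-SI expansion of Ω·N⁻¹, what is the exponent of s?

-1

Ω = V/A (resistance = voltage per current),
    = kg·m²·s⁻³·A⁻².
N = kg·m/s² = kg·m·s⁻² (force = mass × acceleration).
So N⁻¹ = kg⁻¹·m⁻¹·s².
Combining: Ω·N⁻¹ = (kg·m²·s⁻³·A⁻²) · (kg⁻¹·m⁻¹·s²) = m·s⁻¹·A⁻².
The exponent of s is -1.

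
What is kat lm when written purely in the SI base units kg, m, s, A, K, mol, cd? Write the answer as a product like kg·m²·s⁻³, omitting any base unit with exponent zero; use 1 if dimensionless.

kat = s⁻¹·mol.
lm = cd.
Combining: kat·lm = (s⁻¹·mol) · cd = s⁻¹·mol·cd.

s⁻¹·mol·cd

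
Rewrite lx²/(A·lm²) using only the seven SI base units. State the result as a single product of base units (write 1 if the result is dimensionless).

m⁻⁴·A⁻¹

lx = lm/m² (illuminance = luminous flux per area),
    = m⁻²·cd.
So lx² = m⁻⁴·cd².
lm = cd·sr = cd (luminous flux; sr is dimensionless).
So lm⁻² = cd⁻².
Combining: lx²·A⁻¹·lm⁻² = (m⁻⁴·cd²) · A⁻¹ · cd⁻² = m⁻⁴·A⁻¹.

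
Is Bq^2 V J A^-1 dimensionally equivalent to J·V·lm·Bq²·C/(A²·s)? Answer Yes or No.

Left side:
  Bq = 1/s = s⁻¹ (activity is decays per second).
  So Bq² = s⁻².
  V = W/A (potential = power per current),
      = kg·m²·s⁻³·A⁻¹.
  J = N·m (work = force × distance),
      = kg·m²·s⁻².
  Combining: Bq²·V·J·A⁻¹ = s⁻² · (kg·m²·s⁻³·A⁻¹) · (kg·m²·s⁻²) · A⁻¹ = kg²·m⁴·s⁻⁷·A⁻².
Right side:
  J = N·m (work = force × distance),
      = kg·m²·s⁻².
  V = W/A (potential = power per current),
      = kg·m²·s⁻³·A⁻¹.
  lm = cd·sr = cd (luminous flux; sr is dimensionless).
  Bq = 1/s = s⁻¹ (activity is decays per second).
  So Bq² = s⁻².
  C = A·s = s·A (charge = current × time).
  Combining: A⁻²·J·V·lm·Bq²·C·s⁻¹ = A⁻² · (kg·m²·s⁻²) · (kg·m²·s⁻³·A⁻¹) · cd · s⁻² · (s·A) · s⁻¹ = kg²·m⁴·s⁻⁷·A⁻²·cd.
Left is kg²·m⁴·s⁻⁷·A⁻²; right is kg²·m⁴·s⁻⁷·A⁻²·cd — different.

No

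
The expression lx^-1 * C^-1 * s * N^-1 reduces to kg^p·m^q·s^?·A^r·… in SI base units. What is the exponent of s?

lx = m⁻²·cd.
So lx⁻¹ = m²·cd⁻¹.
C = s·A.
So C⁻¹ = s⁻¹·A⁻¹.
N = kg·m·s⁻².
So N⁻¹ = kg⁻¹·m⁻¹·s².
Combining: lx⁻¹·C⁻¹·s·N⁻¹ = (m²·cd⁻¹) · (s⁻¹·A⁻¹) · s · (kg⁻¹·m⁻¹·s²) = kg⁻¹·m·s²·A⁻¹·cd⁻¹.
The exponent of s is 2.

2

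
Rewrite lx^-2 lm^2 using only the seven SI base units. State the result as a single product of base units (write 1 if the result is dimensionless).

m⁴

lx = m⁻²·cd.
So lx⁻² = m⁴·cd⁻².
lm = cd.
So lm² = cd².
Combining: lx⁻²·lm² = (m⁴·cd⁻²) · cd² = m⁴.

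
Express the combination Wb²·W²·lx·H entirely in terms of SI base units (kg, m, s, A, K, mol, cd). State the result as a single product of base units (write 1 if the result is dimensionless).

kg⁵·m⁸·s⁻¹²·A⁻⁴·cd

Wb = V·s (flux: a volt is a weber per second),
    = kg·m²·s⁻²·A⁻¹.
So Wb² = kg²·m⁴·s⁻⁴·A⁻².
W = J/s (power = energy per time),
    = kg·m²·s⁻³.
So W² = kg²·m⁴·s⁻⁶.
lx = lm/m² (illuminance = luminous flux per area),
    = m⁻²·cd.
H = Wb/A (inductance = flux per current),
    = kg·m²·s⁻²·A⁻².
Combining: Wb²·W²·lx·H = (kg²·m⁴·s⁻⁴·A⁻²) · (kg²·m⁴·s⁻⁶) · (m⁻²·cd) · (kg·m²·s⁻²·A⁻²) = kg⁵·m⁸·s⁻¹²·A⁻⁴·cd.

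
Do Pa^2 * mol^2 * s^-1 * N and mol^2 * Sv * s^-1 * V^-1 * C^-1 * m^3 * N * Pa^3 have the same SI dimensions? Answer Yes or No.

Left side:
  Pa = kg·m⁻¹·s⁻².
  So Pa² = kg²·m⁻²·s⁻⁴.
  N = kg·m·s⁻².
  Combining: Pa²·mol²·s⁻¹·N = (kg²·m⁻²·s⁻⁴) · mol² · s⁻¹ · (kg·m·s⁻²) = kg³·m⁻¹·s⁻⁷·mol².
Right side:
  Sv = J/kg (equivalent dose = energy per mass),
      = m²·s⁻².
  V = W/A (potential = power per current),
      = kg·m²·s⁻³·A⁻¹.
  So V⁻¹ = kg⁻¹·m⁻²·s³·A.
  C = A·s = s·A (charge = current × time).
  So C⁻¹ = s⁻¹·A⁻¹.
  N = kg·m/s² = kg·m·s⁻² (force = mass × acceleration).
  Pa = N/m² (pressure = force per area),
      = kg·m⁻¹·s⁻².
  So Pa³ = kg³·m⁻³·s⁻⁶.
  Combining: mol²·Sv·s⁻¹·V⁻¹·C⁻¹·m³·N·Pa³ = mol² · (m²·s⁻²) · s⁻¹ · (kg⁻¹·m⁻²·s³·A) · (s⁻¹·A⁻¹) · m³ · (kg·m·s⁻²) · (kg³·m⁻³·s⁻⁶) = kg³·m·s⁻⁹·mol².
Left is kg³·m⁻¹·s⁻⁷·mol²; right is kg³·m·s⁻⁹·mol² — different.

No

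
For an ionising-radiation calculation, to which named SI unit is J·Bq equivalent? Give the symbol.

W

J = N·m (work = force × distance),
    = kg·m²·s⁻².
Bq = 1/s = s⁻¹ (activity is decays per second).
Combining: J·Bq = (kg·m²·s⁻²) · s⁻¹ = kg·m²·s⁻³.
kg·m²·s⁻³ is the base-SI form of the watt.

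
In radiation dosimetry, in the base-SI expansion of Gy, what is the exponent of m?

Gy = m²·s⁻².
The exponent of m is 2.

2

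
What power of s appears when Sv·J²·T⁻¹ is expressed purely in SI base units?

-4

Sv = J/kg (equivalent dose = energy per mass),
    = m²·s⁻².
J = N·m (work = force × distance),
    = kg·m²·s⁻².
So J² = kg²·m⁴·s⁻⁴.
T = Wb/m² (flux density = flux per area),
    = kg·s⁻²·A⁻¹.
So T⁻¹ = kg⁻¹·s²·A.
Combining: Sv·J²·T⁻¹ = (m²·s⁻²) · (kg²·m⁴·s⁻⁴) · (kg⁻¹·s²·A) = kg·m⁶·s⁻⁴·A.
The exponent of s is -4.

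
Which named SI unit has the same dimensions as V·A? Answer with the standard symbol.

V = kg·m²·s⁻³·A⁻¹.
Combining: V·A = (kg·m²·s⁻³·A⁻¹) · A = kg·m²·s⁻³.
kg·m²·s⁻³ is the base-SI form of the watt.

W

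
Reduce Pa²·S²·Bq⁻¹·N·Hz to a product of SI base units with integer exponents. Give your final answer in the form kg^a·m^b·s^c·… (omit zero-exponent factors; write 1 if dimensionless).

kg·m⁻⁵·A⁴

Pa = kg·m⁻¹·s⁻².
So Pa² = kg²·m⁻²·s⁻⁴.
S = kg⁻¹·m⁻²·s³·A².
So S² = kg⁻²·m⁻⁴·s⁶·A⁴.
Bq = s⁻¹.
So Bq⁻¹ = s.
N = kg·m·s⁻².
Hz = s⁻¹.
Combining: Pa²·S²·Bq⁻¹·N·Hz = (kg²·m⁻²·s⁻⁴) · (kg⁻²·m⁻⁴·s⁶·A⁴) · s · (kg·m·s⁻²) · s⁻¹ = kg·m⁻⁵·A⁴.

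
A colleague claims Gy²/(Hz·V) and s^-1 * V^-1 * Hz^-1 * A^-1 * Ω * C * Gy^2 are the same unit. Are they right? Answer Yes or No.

No

Left side:
  Hz = 1/s = s⁻¹ (frequency is cycles per second).
  So Hz⁻¹ = s.
  V = W/A (potential = power per current),
      = kg·m²·s⁻³·A⁻¹.
  So V⁻¹ = kg⁻¹·m⁻²·s³·A.
  Gy = J/kg (absorbed dose = energy per mass),
      = m²·s⁻².
  So Gy² = m⁴·s⁻⁴.
  Combining: Hz⁻¹·V⁻¹·Gy² = s · (kg⁻¹·m⁻²·s³·A) · (m⁴·s⁻⁴) = kg⁻¹·m²·A.
Right side:
  V = kg·m²·s⁻³·A⁻¹.
  So V⁻¹ = kg⁻¹·m⁻²·s³·A.
  Hz = s⁻¹.
  So Hz⁻¹ = s.
  Ω = kg·m²·s⁻³·A⁻².
  C = s·A.
  Gy = m²·s⁻².
  So Gy² = m⁴·s⁻⁴.
  Combining: s⁻¹·V⁻¹·Hz⁻¹·A⁻¹·Ω·C·Gy² = s⁻¹ · (kg⁻¹·m⁻²·s³·A) · s · A⁻¹ · (kg·m²·s⁻³·A⁻²) · (s·A) · (m⁴·s⁻⁴) = m⁴·s⁻³·A⁻¹.
Left is kg⁻¹·m²·A; right is m⁴·s⁻³·A⁻¹ — different.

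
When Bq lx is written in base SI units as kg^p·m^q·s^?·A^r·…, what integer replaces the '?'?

-1

Bq = s⁻¹.
lx = m⁻²·cd.
Combining: Bq·lx = s⁻¹ · (m⁻²·cd) = m⁻²·s⁻¹·cd.
The exponent of s is -1.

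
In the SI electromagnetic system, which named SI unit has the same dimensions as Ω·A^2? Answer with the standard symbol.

Ω = kg·m²·s⁻³·A⁻².
Combining: Ω·A² = (kg·m²·s⁻³·A⁻²) · A² = kg·m²·s⁻³.
kg·m²·s⁻³ is the base-SI form of the watt.

W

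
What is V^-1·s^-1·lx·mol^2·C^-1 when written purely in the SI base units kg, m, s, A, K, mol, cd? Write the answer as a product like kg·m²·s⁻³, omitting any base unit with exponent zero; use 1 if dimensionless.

kg⁻¹·m⁻⁴·s·mol²·cd

V = W/A (potential = power per current),
    = kg·m²·s⁻³·A⁻¹.
So V⁻¹ = kg⁻¹·m⁻²·s³·A.
lx = lm/m² (illuminance = luminous flux per area),
    = m⁻²·cd.
C = A·s = s·A (charge = current × time).
So C⁻¹ = s⁻¹·A⁻¹.
Combining: V⁻¹·s⁻¹·lx·mol²·C⁻¹ = (kg⁻¹·m⁻²·s³·A) · s⁻¹ · (m⁻²·cd) · mol² · (s⁻¹·A⁻¹) = kg⁻¹·m⁻⁴·s·mol²·cd.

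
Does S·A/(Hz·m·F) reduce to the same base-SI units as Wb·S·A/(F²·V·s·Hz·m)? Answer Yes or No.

No

Left side:
  S = 1/Ω (conductance is reciprocal resistance),
      = kg⁻¹·m⁻²·s³·A².
  Hz = 1/s = s⁻¹ (frequency is cycles per second).
  So Hz⁻¹ = s.
  F = C/V (capacitance = charge per voltage),
      = A·s/(kg·m²·s⁻³·A⁻¹) (substituting C and V),
      = kg⁻¹·m⁻²·s⁴·A².
  So F⁻¹ = kg·m²·s⁻⁴·A⁻².
  Combining: S·Hz⁻¹·A·m⁻¹·F⁻¹ = (kg⁻¹·m⁻²·s³·A²) · s · A · m⁻¹ · (kg·m²·s⁻⁴·A⁻²) = m⁻¹·A.
Right side:
  Wb = V·s (flux: a volt is a weber per second),
      = kg·m²·s⁻²·A⁻¹.
  S = 1/Ω (conductance is reciprocal resistance),
      = kg⁻¹·m⁻²·s³·A².
  F = C/V (capacitance = charge per voltage),
      = A·s/(kg·m²·s⁻³·A⁻¹) (substituting C and V),
      = kg⁻¹·m⁻²·s⁴·A².
  So F⁻² = kg²·m⁴·s⁻⁸·A⁻⁴.
  V = W/A (potential = power per current),
      = kg·m²·s⁻³·A⁻¹.
  So V⁻¹ = kg⁻¹·m⁻²·s³·A.
  Hz = 1/s = s⁻¹ (frequency is cycles per second).
  So Hz⁻¹ = s.
  Combining: Wb·S·F⁻²·V⁻¹·s⁻¹·A·Hz⁻¹·m⁻¹ = (kg·m²·s⁻²·A⁻¹) · (kg⁻¹·m⁻²·s³·A²) · (kg²·m⁴·s⁻⁸·A⁻⁴) · (kg⁻¹·m⁻²·s³·A) · s⁻¹ · A · s · m⁻¹ = kg·m·s⁻⁴·A⁻¹.
Left is m⁻¹·A; right is kg·m·s⁻⁴·A⁻¹ — different.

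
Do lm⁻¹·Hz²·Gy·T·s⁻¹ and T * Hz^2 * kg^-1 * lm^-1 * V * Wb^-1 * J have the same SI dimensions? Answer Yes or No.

Yes

Left side:
  lm = cd.
  So lm⁻¹ = cd⁻¹.
  Hz = s⁻¹.
  So Hz² = s⁻².
  Gy = m²·s⁻².
  T = kg·s⁻²·A⁻¹.
  Combining: lm⁻¹·Hz²·Gy·T·s⁻¹ = cd⁻¹ · s⁻² · (m²·s⁻²) · (kg·s⁻²·A⁻¹) · s⁻¹ = kg·m²·s⁻⁷·A⁻¹·cd⁻¹.
Right side:
  T = Wb/m² (flux density = flux per area),
      = kg·s⁻²·A⁻¹.
  Hz = 1/s = s⁻¹ (frequency is cycles per second).
  So Hz² = s⁻².
  lm = cd·sr = cd (luminous flux; sr is dimensionless).
  So lm⁻¹ = cd⁻¹.
  V = W/A (potential = power per current),
      = kg·m²·s⁻³·A⁻¹.
  Wb = V·s (flux: a volt is a weber per second),
      = kg·m²·s⁻²·A⁻¹.
  So Wb⁻¹ = kg⁻¹·m⁻²·s²·A.
  J = N·m (work = force × distance),
      = kg·m²·s⁻².
  Combining: T·Hz²·kg⁻¹·lm⁻¹·V·Wb⁻¹·J = (kg·s⁻²·A⁻¹) · s⁻² · kg⁻¹ · cd⁻¹ · (kg·m²·s⁻³·A⁻¹) · (kg⁻¹·m⁻²·s²·A) · (kg·m²·s⁻²) = kg·m²·s⁻⁷·A⁻¹·cd⁻¹.
Both reduce to kg·m²·s⁻⁷·A⁻¹·cd⁻¹.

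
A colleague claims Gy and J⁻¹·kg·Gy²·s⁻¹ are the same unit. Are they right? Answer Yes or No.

Left side:
  Gy = J/kg (absorbed dose = energy per mass),
      = m²·s⁻².
Right side:
  J = N·m (work = force × distance),
      = kg·m²·s⁻².
  So J⁻¹ = kg⁻¹·m⁻²·s².
  Gy = J/kg (absorbed dose = energy per mass),
      = m²·s⁻².
  So Gy² = m⁴·s⁻⁴.
  Combining: J⁻¹·kg·Gy²·s⁻¹ = (kg⁻¹·m⁻²·s²) · kg · (m⁴·s⁻⁴) · s⁻¹ = m²·s⁻³.
Left is m²·s⁻²; right is m²·s⁻³ — different.

No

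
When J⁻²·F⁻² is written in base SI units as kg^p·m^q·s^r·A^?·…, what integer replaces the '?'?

J = N·m (work = force × distance),
    = kg·m²·s⁻².
So J⁻² = kg⁻²·m⁻⁴·s⁴.
F = C/V (capacitance = charge per voltage),
    = A·s/(kg·m²·s⁻³·A⁻¹) (substituting C and V),
    = kg⁻¹·m⁻²·s⁴·A².
So F⁻² = kg²·m⁴·s⁻⁸·A⁻⁴.
Combining: J⁻²·F⁻² = (kg⁻²·m⁻⁴·s⁴) · (kg²·m⁴·s⁻⁸·A⁻⁴) = s⁻⁴·A⁻⁴.
The exponent of A is -4.

-4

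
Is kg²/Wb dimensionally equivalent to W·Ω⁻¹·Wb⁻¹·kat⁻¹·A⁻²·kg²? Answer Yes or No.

Left side:
  Wb = V·s (flux: a volt is a weber per second),
      = kg·m²·s⁻²·A⁻¹.
  So Wb⁻¹ = kg⁻¹·m⁻²·s²·A.
  Combining: kg²·Wb⁻¹ = kg² · (kg⁻¹·m⁻²·s²·A) = kg·m⁻²·s²·A.
Right side:
  W = J/s (power = energy per time),
      = kg·m²·s⁻³.
  Ω = V/A (resistance = voltage per current),
      = kg·m²·s⁻³·A⁻².
  So Ω⁻¹ = kg⁻¹·m⁻²·s³·A².
  Wb = V·s (flux: a volt is a weber per second),
      = kg·m²·s⁻²·A⁻¹.
  So Wb⁻¹ = kg⁻¹·m⁻²·s²·A.
  kat = mol/s = s⁻¹·mol (catalytic activity).
  So kat⁻¹ = s·mol⁻¹.
  Combining: W·Ω⁻¹·Wb⁻¹·kat⁻¹·A⁻²·kg² = (kg·m²·s⁻³) · (kg⁻¹·m⁻²·s³·A²) · (kg⁻¹·m⁻²·s²·A) · (s·mol⁻¹) · A⁻² · kg² = kg·m⁻²·s³·A·mol⁻¹.
Left is kg·m⁻²·s²·A; right is kg·m⁻²·s³·A·mol⁻¹ — different.

No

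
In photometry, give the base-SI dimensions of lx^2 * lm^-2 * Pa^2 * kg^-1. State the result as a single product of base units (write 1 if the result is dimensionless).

kg·m⁻⁶·s⁻⁴

lx = lm/m² (illuminance = luminous flux per area),
    = m⁻²·cd.
So lx² = m⁻⁴·cd².
lm = cd·sr = cd (luminous flux; sr is dimensionless).
So lm⁻² = cd⁻².
Pa = N/m² (pressure = force per area),
    = kg·m⁻¹·s⁻².
So Pa² = kg²·m⁻²·s⁻⁴.
Combining: lx²·lm⁻²·Pa²·kg⁻¹ = (m⁻⁴·cd²) · cd⁻² · (kg²·m⁻²·s⁻⁴) · kg⁻¹ = kg·m⁻⁶·s⁻⁴.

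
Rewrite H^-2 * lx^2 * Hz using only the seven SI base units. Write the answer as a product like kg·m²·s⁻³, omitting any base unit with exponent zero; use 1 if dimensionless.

H = Wb/A (inductance = flux per current),
    = kg·m²·s⁻²·A⁻².
So H⁻² = kg⁻²·m⁻⁴·s⁴·A⁴.
lx = lm/m² (illuminance = luminous flux per area),
    = m⁻²·cd.
So lx² = m⁻⁴·cd².
Hz = 1/s = s⁻¹ (frequency is cycles per second).
Combining: H⁻²·lx²·Hz = (kg⁻²·m⁻⁴·s⁴·A⁴) · (m⁻⁴·cd²) · s⁻¹ = kg⁻²·m⁻⁸·s³·A⁴·cd².

kg⁻²·m⁻⁸·s³·A⁴·cd²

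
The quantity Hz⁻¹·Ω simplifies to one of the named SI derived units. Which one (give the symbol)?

H

Hz = 1/s = s⁻¹ (frequency is cycles per second).
So Hz⁻¹ = s.
Ω = V/A (resistance = voltage per current),
    = kg·m²·s⁻³·A⁻².
Combining: Hz⁻¹·Ω = s · (kg·m²·s⁻³·A⁻²) = kg·m²·s⁻²·A⁻².
kg·m²·s⁻²·A⁻² is the base-SI form of the henry.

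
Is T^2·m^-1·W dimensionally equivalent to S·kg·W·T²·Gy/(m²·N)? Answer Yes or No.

Left side:
  T = Wb/m² (flux density = flux per area),
      = kg·s⁻²·A⁻¹.
  So T² = kg²·s⁻⁴·A⁻².
  W = J/s (power = energy per time),
      = kg·m²·s⁻³.
  Combining: T²·m⁻¹·W = (kg²·s⁻⁴·A⁻²) · m⁻¹ · (kg·m²·s⁻³) = kg³·m·s⁻⁷·A⁻².
Right side:
  S = 1/Ω (conductance is reciprocal resistance),
      = kg⁻¹·m⁻²·s³·A².
  W = J/s (power = energy per time),
      = kg·m²·s⁻³.
  T = Wb/m² (flux density = flux per area),
      = kg·s⁻²·A⁻¹.
  So T² = kg²·s⁻⁴·A⁻².
  N = kg·m/s² = kg·m·s⁻² (force = mass × acceleration).
  So N⁻¹ = kg⁻¹·m⁻¹·s².
  Gy = J/kg (absorbed dose = energy per mass),
      = m²·s⁻².
  Combining: m⁻²·S·kg·W·T²·N⁻¹·Gy = m⁻² · (kg⁻¹·m⁻²·s³·A²) · kg · (kg·m²·s⁻³) · (kg²·s⁻⁴·A⁻²) · (kg⁻¹·m⁻¹·s²) · (m²·s⁻²) = kg²·m⁻¹·s⁻⁴.
Left is kg³·m·s⁻⁷·A⁻²; right is kg²·m⁻¹·s⁻⁴ — different.

No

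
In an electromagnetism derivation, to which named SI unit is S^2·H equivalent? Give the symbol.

S = 1/Ω (conductance is reciprocal resistance),
    = kg⁻¹·m⁻²·s³·A².
So S² = kg⁻²·m⁻⁴·s⁶·A⁴.
H = Wb/A (inductance = flux per current),
    = kg·m²·s⁻²·A⁻².
Combining: S²·H = (kg⁻²·m⁻⁴·s⁶·A⁴) · (kg·m²·s⁻²·A⁻²) = kg⁻¹·m⁻²·s⁴·A².
kg⁻¹·m⁻²·s⁴·A² is the base-SI form of the farad.

F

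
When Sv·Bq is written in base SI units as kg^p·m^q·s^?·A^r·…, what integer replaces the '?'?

Sv = m²·s⁻².
Bq = s⁻¹.
Combining: Sv·Bq = (m²·s⁻²) · s⁻¹ = m²·s⁻³.
The exponent of s is -3.

-3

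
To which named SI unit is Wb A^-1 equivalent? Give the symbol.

Wb = V·s (flux: a volt is a weber per second),
    = kg·m²·s⁻²·A⁻¹.
Combining: Wb·A⁻¹ = (kg·m²·s⁻²·A⁻¹) · A⁻¹ = kg·m²·s⁻²·A⁻².
kg·m²·s⁻²·A⁻² is the base-SI form of the henry.

H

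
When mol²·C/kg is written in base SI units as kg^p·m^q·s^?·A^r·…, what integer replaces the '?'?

C = s·A.
Combining: mol²·C·kg⁻¹ = mol² · (s·A) · kg⁻¹ = kg⁻¹·s·A·mol².
The exponent of s is 1.

1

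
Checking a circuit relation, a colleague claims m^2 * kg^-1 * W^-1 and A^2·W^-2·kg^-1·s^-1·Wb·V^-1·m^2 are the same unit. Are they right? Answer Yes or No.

Left side:
  W = J/s (power = energy per time),
      = kg·m²·s⁻³.
  So W⁻¹ = kg⁻¹·m⁻²·s³.
  Combining: m²·kg⁻¹·W⁻¹ = m² · kg⁻¹ · (kg⁻¹·m⁻²·s³) = kg⁻²·s³.
Right side:
  W = J/s (power = energy per time),
      = kg·m²·s⁻³.
  So W⁻² = kg⁻²·m⁻⁴·s⁶.
  Wb = V·s (flux: a volt is a weber per second),
      = kg·m²·s⁻²·A⁻¹.
  V = W/A (potential = power per current),
      = kg·m²·s⁻³·A⁻¹.
  So V⁻¹ = kg⁻¹·m⁻²·s³·A.
  Combining: A²·W⁻²·kg⁻¹·s⁻¹·Wb·V⁻¹·m² = A² · (kg⁻²·m⁻⁴·s⁶) · kg⁻¹ · s⁻¹ · (kg·m²·s⁻²·A⁻¹) · (kg⁻¹·m⁻²·s³·A) · m² = kg⁻³·m⁻²·s⁶·A².
Left is kg⁻²·s³; right is kg⁻³·m⁻²·s⁶·A² — different.

No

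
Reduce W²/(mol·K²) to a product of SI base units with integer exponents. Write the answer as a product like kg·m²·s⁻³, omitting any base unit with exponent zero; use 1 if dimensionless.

kg²·m⁴·s⁻⁶·K⁻²·mol⁻¹

W = J/s (power = energy per time),
    = kg·m²·s⁻³.
So W² = kg²·m⁴·s⁻⁶.
Combining: mol⁻¹·K⁻²·W² = mol⁻¹ · K⁻² · (kg²·m⁴·s⁻⁶) = kg²·m⁴·s⁻⁶·K⁻²·mol⁻¹.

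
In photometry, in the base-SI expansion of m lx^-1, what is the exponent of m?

3

lx = lm/m² (illuminance = luminous flux per area),
    = m⁻²·cd.
So lx⁻¹ = m²·cd⁻¹.
Combining: m·lx⁻¹ = m · (m²·cd⁻¹) = m³·cd⁻¹.
The exponent of m is 3.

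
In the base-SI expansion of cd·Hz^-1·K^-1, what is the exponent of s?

1

Hz = s⁻¹.
So Hz⁻¹ = s.
Combining: cd·Hz⁻¹·K⁻¹ = cd · s · K⁻¹ = s·K⁻¹·cd.
The exponent of s is 1.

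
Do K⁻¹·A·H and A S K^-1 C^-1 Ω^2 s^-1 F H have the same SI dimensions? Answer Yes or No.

No

Left side:
  H = Wb/A (inductance = flux per current),
      = kg·m²·s⁻²·A⁻².
  Combining: K⁻¹·A·H = K⁻¹ · A · (kg·m²·s⁻²·A⁻²) = kg·m²·s⁻²·A⁻¹·K⁻¹.
Right side:
  S = 1/Ω (conductance is reciprocal resistance),
      = kg⁻¹·m⁻²·s³·A².
  C = A·s = s·A (charge = current × time).
  So C⁻¹ = s⁻¹·A⁻¹.
  Ω = V/A (resistance = voltage per current),
      = kg·m²·s⁻³·A⁻².
  So Ω² = kg²·m⁴·s⁻⁶·A⁻⁴.
  F = C/V (capacitance = charge per voltage),
      = A·s/(kg·m²·s⁻³·A⁻¹) (substituting C and V),
      = kg⁻¹·m⁻²·s⁴·A².
  H = Wb/A (inductance = flux per current),
      = kg·m²·s⁻²·A⁻².
  Combining: A·S·K⁻¹·C⁻¹·Ω²·s⁻¹·F·H = A · (kg⁻¹·m⁻²·s³·A²) · K⁻¹ · (s⁻¹·A⁻¹) · (kg²·m⁴·s⁻⁶·A⁻⁴) · s⁻¹ · (kg⁻¹·m⁻²·s⁴·A²) · (kg·m²·s⁻²·A⁻²) = kg·m²·s⁻³·A⁻²·K⁻¹.
Left is kg·m²·s⁻²·A⁻¹·K⁻¹; right is kg·m²·s⁻³·A⁻²·K⁻¹ — different.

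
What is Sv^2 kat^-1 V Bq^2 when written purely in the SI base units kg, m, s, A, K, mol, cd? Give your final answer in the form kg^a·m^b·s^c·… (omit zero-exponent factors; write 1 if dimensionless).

Sv = J/kg (equivalent dose = energy per mass),
    = m²·s⁻².
So Sv² = m⁴·s⁻⁴.
kat = mol/s = s⁻¹·mol (catalytic activity).
So kat⁻¹ = s·mol⁻¹.
V = W/A (potential = power per current),
    = kg·m²·s⁻³·A⁻¹.
Bq = 1/s = s⁻¹ (activity is decays per second).
So Bq² = s⁻².
Combining: Sv²·kat⁻¹·V·Bq² = (m⁴·s⁻⁴) · (s·mol⁻¹) · (kg·m²·s⁻³·A⁻¹) · s⁻² = kg·m⁶·s⁻⁸·A⁻¹·mol⁻¹.

kg·m⁶·s⁻⁸·A⁻¹·mol⁻¹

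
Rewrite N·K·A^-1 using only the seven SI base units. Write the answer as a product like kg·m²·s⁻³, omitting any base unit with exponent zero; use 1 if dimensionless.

N = kg·m·s⁻².
Combining: N·K·A⁻¹ = (kg·m·s⁻²) · K · A⁻¹ = kg·m·s⁻²·A⁻¹·K.

kg·m·s⁻²·A⁻¹·K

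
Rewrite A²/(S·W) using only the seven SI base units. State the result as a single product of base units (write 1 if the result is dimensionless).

1

S = 1/Ω (conductance is reciprocal resistance),
    = kg⁻¹·m⁻²·s³·A².
So S⁻¹ = kg·m²·s⁻³·A⁻².
W = J/s (power = energy per time),
    = kg·m²·s⁻³.
So W⁻¹ = kg⁻¹·m⁻²·s³.
Combining: A²·S⁻¹·W⁻¹ = A² · (kg·m²·s⁻³·A⁻²) · (kg⁻¹·m⁻²·s³) = 1.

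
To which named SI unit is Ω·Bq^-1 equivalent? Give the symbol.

H

Ω = kg·m²·s⁻³·A⁻².
Bq = s⁻¹.
So Bq⁻¹ = s.
Combining: Ω·Bq⁻¹ = (kg·m²·s⁻³·A⁻²) · s = kg·m²·s⁻²·A⁻².
kg·m²·s⁻²·A⁻² is the base-SI form of the henry.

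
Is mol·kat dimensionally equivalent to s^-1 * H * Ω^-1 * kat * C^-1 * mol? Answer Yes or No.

No

Left side:
  kat = s⁻¹·mol.
  Combining: mol·kat = mol · (s⁻¹·mol) = s⁻¹·mol².
Right side:
  H = Wb/A (inductance = flux per current),
      = kg·m²·s⁻²·A⁻².
  Ω = V/A (resistance = voltage per current),
      = kg·m²·s⁻³·A⁻².
  So Ω⁻¹ = kg⁻¹·m⁻²·s³·A².
  kat = mol/s = s⁻¹·mol (catalytic activity).
  C = A·s = s·A (charge = current × time).
  So C⁻¹ = s⁻¹·A⁻¹.
  Combining: s⁻¹·H·Ω⁻¹·kat·C⁻¹·mol = s⁻¹ · (kg·m²·s⁻²·A⁻²) · (kg⁻¹·m⁻²·s³·A²) · (s⁻¹·mol) · (s⁻¹·A⁻¹) · mol = s⁻²·A⁻¹·mol².
Left is s⁻¹·mol²; right is s⁻²·A⁻¹·mol² — different.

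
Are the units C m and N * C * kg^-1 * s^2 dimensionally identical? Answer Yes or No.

Yes

Left side:
  C = A·s = s·A (charge = current × time).
  Combining: C·m = (s·A) · m = m·s·A.
Right side:
  N = kg·m/s² = kg·m·s⁻² (force = mass × acceleration).
  C = A·s = s·A (charge = current × time).
  Combining: N·C·kg⁻¹·s² = (kg·m·s⁻²) · (s·A) · kg⁻¹ · s² = m·s·A.
Both reduce to m·s·A.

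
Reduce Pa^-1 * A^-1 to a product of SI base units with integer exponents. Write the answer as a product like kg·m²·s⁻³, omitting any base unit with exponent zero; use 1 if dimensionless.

kg⁻¹·m·s²·A⁻¹

Pa = N/m² (pressure = force per area),
    = kg·m⁻¹·s⁻².
So Pa⁻¹ = kg⁻¹·m·s².
Combining: Pa⁻¹·A⁻¹ = (kg⁻¹·m·s²) · A⁻¹ = kg⁻¹·m·s²·A⁻¹.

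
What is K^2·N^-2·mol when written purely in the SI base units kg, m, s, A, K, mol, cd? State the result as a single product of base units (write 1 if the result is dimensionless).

kg⁻²·m⁻²·s⁴·K²·mol

N = kg·m/s² = kg·m·s⁻² (force = mass × acceleration).
So N⁻² = kg⁻²·m⁻²·s⁴.
Combining: K²·N⁻²·mol = K² · (kg⁻²·m⁻²·s⁴) · mol = kg⁻²·m⁻²·s⁴·K²·mol.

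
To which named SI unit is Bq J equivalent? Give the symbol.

W

Bq = s⁻¹.
J = kg·m²·s⁻².
Combining: Bq·J = s⁻¹ · (kg·m²·s⁻²) = kg·m²·s⁻³.
kg·m²·s⁻³ is the base-SI form of the watt.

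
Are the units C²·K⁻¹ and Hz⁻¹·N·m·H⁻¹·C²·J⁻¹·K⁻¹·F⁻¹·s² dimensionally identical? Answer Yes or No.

No

Left side:
  C = s·A.
  So C² = s²·A².
  Combining: C²·K⁻¹ = (s²·A²) · K⁻¹ = s²·A²·K⁻¹.
Right side:
  Hz = s⁻¹.
  So Hz⁻¹ = s.
  N = kg·m·s⁻².
  H = kg·m²·s⁻²·A⁻².
  So H⁻¹ = kg⁻¹·m⁻²·s²·A².
  C = s·A.
  So C² = s²·A².
  J = kg·m²·s⁻².
  So J⁻¹ = kg⁻¹·m⁻²·s².
  F = kg⁻¹·m⁻²·s⁴·A².
  So F⁻¹ = kg·m²·s⁻⁴·A⁻².
  Combining: Hz⁻¹·N·m·H⁻¹·C²·J⁻¹·K⁻¹·F⁻¹·s² = s · (kg·m·s⁻²) · m · (kg⁻¹·m⁻²·s²·A²) · (s²·A²) · (kg⁻¹·m⁻²·s²) · K⁻¹ · (kg·m²·s⁻⁴·A⁻²) · s² = s³·A²·K⁻¹.
Left is s²·A²·K⁻¹; right is s³·A²·K⁻¹ — different.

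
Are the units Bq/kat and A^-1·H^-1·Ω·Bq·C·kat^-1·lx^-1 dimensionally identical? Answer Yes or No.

No

Left side:
  Bq = s⁻¹.
  kat = s⁻¹·mol.
  So kat⁻¹ = s·mol⁻¹.
  Combining: Bq·kat⁻¹ = s⁻¹ · (s·mol⁻¹) = mol⁻¹.
Right side:
  H = Wb/A (inductance = flux per current),
      = kg·m²·s⁻²·A⁻².
  So H⁻¹ = kg⁻¹·m⁻²·s²·A².
  Ω = V/A (resistance = voltage per current),
      = kg·m²·s⁻³·A⁻².
  Bq = 1/s = s⁻¹ (activity is decays per second).
  C = A·s = s·A (charge = current × time).
  kat = mol/s = s⁻¹·mol (catalytic activity).
  So kat⁻¹ = s·mol⁻¹.
  lx = lm/m² (illuminance = luminous flux per area),
      = m⁻²·cd.
  So lx⁻¹ = m²·cd⁻¹.
  Combining: A⁻¹·H⁻¹·Ω·Bq·C·kat⁻¹·lx⁻¹ = A⁻¹ · (kg⁻¹·m⁻²·s²·A²) · (kg·m²·s⁻³·A⁻²) · s⁻¹ · (s·A) · (s·mol⁻¹) · (m²·cd⁻¹) = m²·mol⁻¹·cd⁻¹.
Left is mol⁻¹; right is m²·mol⁻¹·cd⁻¹ — different.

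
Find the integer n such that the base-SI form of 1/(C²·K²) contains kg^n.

C = s·A.
So C⁻² = s⁻²·A⁻².
Combining: C⁻²·K⁻² = (s⁻²·A⁻²) · K⁻² = s⁻²·A⁻²·K⁻².
The exponent of kg is 0.

0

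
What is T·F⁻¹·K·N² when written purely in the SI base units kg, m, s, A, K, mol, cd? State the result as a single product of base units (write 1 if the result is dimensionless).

kg⁴·m⁴·s⁻¹⁰·A⁻³·K

T = kg·s⁻²·A⁻¹.
F = kg⁻¹·m⁻²·s⁴·A².
So F⁻¹ = kg·m²·s⁻⁴·A⁻².
N = kg·m·s⁻².
So N² = kg²·m²·s⁻⁴.
Combining: T·F⁻¹·K·N² = (kg·s⁻²·A⁻¹) · (kg·m²·s⁻⁴·A⁻²) · K · (kg²·m²·s⁻⁴) = kg⁴·m⁴·s⁻¹⁰·A⁻³·K.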